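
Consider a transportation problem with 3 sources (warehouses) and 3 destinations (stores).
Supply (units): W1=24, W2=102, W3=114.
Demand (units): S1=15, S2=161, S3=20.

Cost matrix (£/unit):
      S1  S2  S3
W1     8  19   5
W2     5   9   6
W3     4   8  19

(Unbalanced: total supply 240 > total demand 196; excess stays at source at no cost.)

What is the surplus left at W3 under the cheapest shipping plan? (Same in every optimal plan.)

Minimum-cost shipments:
  W1->S3: 20 × £5 = £100
  W2->S2: 62 × £9 = £558
  W3->S1: 15 × £4 = £60
  W3->S2: 99 × £8 = £792
Total cost = £1510.
W3 ships 114 of its 114, leaving 0.

0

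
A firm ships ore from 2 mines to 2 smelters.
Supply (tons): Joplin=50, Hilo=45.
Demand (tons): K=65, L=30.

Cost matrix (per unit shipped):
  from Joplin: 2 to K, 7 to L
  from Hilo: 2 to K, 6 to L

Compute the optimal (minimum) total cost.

310

One minimum-cost allocation:
  Joplin→K: 50 × 2 = 100
  Hilo→K: 15 × 2 = 30
  Hilo→L: 30 × 6 = 180
Total = 100 + 30 + 180 = 310.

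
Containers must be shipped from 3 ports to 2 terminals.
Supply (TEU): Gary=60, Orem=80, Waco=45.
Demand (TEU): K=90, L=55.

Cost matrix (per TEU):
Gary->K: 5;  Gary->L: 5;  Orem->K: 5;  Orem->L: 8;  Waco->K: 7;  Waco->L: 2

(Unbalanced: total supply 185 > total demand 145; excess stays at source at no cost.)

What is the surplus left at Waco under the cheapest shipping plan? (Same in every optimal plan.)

An optimal plan:
  Gary–K: 10 TEU
  Gary–L: 10 TEU
  Orem–K: 80 TEU
  Waco–L: 45 TEU
Total cost = 590.
Waco ships 45 of its 45, leaving 0.

0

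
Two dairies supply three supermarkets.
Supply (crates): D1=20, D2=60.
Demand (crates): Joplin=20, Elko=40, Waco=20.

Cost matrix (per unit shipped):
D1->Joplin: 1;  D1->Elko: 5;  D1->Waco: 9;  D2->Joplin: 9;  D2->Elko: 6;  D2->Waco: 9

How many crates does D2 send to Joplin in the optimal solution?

Optimal shipments:
  D1–Joplin: 20 × 1 = 20
  D2–Elko: 40 × 6 = 240
  D2–Waco: 20 × 9 = 180
Total cost = 440.
The route D2→Joplin is not used.

0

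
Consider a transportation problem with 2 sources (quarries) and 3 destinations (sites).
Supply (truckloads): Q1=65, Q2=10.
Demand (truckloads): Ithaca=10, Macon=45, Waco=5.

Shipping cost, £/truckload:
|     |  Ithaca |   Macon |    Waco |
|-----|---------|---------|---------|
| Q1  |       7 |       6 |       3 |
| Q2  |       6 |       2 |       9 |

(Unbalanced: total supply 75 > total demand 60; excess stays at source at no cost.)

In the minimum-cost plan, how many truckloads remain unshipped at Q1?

15

An optimal plan:
  Q1->Ithaca: 10 × £7 = £70
  Q1->Macon: 35 × £6 = £210
  Q1->Waco: 5 × £3 = £15
  Q2->Macon: 10 × £2 = £20
Total cost = £315.
Q1 ships 50 of its 65, leaving 15.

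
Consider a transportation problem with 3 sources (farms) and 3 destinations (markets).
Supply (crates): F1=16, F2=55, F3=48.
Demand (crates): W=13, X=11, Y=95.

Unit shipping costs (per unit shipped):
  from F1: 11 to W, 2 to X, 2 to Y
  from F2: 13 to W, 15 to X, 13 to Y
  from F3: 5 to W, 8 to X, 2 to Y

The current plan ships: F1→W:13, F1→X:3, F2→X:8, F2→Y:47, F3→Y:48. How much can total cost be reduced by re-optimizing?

133

Current plan cost = 13·11 + 3·2 + 8·15 + 47·13 + 48·2 = 976.
Optimal plan:
  F1→X: 11 × 2 = 22
  F1→Y: 5 × 2 = 10
  F2→W: 13 × 13 = 169
  F2→Y: 42 × 13 = 546
  F3→Y: 48 × 2 = 96
Optimal cost = 843.
Saving = 976 − 843 = 133.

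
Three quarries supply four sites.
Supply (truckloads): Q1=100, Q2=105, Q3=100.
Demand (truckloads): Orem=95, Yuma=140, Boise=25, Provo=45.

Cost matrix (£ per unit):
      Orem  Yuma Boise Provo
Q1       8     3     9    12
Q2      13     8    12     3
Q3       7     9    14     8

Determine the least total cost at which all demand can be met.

Optimal allocation:
  Q1 to Yuma: 100 × £3 = £300
  Q2 to Yuma: 35 × £8 = £280
  Q2 to Boise: 25 × £12 = £300
  Q2 to Provo: 45 × £3 = £135
  Q3 to Orem: 95 × £7 = £665
  Q3 to Yuma: 5 × £9 = £45
Total = 300 + 280 + 300 + 135 + 665 + 45 = £1725.

1725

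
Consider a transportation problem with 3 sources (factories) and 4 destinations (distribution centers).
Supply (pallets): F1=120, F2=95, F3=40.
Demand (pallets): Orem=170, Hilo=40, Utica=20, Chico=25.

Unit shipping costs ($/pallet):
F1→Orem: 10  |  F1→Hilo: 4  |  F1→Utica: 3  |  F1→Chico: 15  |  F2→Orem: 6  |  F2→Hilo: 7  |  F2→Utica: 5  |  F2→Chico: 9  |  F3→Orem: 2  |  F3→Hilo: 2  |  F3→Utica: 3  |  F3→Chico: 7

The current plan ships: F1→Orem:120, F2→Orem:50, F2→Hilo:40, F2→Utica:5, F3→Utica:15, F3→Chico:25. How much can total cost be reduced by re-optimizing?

480

Current plan cost = 120·10 + 50·6 + 40·7 + 5·5 + 15·3 + 25·7 = $2025.
Optimal plan:
  F1→Orem: 60 × $10 = $600
  F1→Hilo: 40 × $4 = $160
  F1→Utica: 20 × $3 = $60
  F2→Orem: 70 × $6 = $420
  F2→Chico: 25 × $9 = $225
  F3→Orem: 40 × $2 = $80
Optimal cost = $1545.
Saving = 2025 − 1545 = $480.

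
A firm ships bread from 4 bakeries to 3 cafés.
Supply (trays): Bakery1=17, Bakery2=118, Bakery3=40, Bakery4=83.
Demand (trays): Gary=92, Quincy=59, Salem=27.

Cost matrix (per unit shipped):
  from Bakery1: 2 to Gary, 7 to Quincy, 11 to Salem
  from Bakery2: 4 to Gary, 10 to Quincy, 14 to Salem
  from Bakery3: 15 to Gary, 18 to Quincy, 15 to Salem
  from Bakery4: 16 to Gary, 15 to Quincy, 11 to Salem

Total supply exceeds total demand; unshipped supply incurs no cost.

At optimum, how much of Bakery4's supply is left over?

40

An optimal plan:
  Bakery1 to Quincy: 17 × 7 = 119
  Bakery2 to Gary: 92 × 4 = 368
  Bakery2 to Quincy: 26 × 10 = 260
  Bakery4 to Quincy: 16 × 15 = 240
  Bakery4 to Salem: 27 × 11 = 297
Total cost = 1284.
Bakery4 ships 43 of its 83, leaving 40.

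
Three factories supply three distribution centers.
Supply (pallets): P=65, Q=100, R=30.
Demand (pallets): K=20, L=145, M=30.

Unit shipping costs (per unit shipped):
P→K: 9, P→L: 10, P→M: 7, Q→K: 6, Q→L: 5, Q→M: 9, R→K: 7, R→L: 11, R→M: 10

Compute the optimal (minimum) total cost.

1310

A cheapest plan:
  P–L: 35 pallets
  P–M: 30 pallets
  Q–L: 100 pallets
  R–K: 20 pallets
  R–L: 10 pallets
Total cost = 1310.
(Supply check: P ships 65; Q ships 100; R ships 30.)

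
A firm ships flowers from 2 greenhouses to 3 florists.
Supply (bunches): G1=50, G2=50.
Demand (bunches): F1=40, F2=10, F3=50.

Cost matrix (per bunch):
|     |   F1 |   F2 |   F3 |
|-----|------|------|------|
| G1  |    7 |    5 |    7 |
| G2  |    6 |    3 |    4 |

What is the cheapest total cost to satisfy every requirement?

A cheapest plan:
  G1 to F1: 40 × 7 = 280
  G1 to F2: 10 × 5 = 50
  G2 to F3: 50 × 4 = 200
Total = 280 + 50 + 200 = 530.

530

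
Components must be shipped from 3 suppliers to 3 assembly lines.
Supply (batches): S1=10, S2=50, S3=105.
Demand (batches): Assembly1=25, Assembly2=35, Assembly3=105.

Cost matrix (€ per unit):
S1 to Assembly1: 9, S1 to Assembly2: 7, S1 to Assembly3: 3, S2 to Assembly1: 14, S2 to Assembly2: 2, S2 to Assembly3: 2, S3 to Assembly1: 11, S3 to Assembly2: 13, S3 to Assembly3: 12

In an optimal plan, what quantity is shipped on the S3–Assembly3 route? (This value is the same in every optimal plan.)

80

Optimal shipments:
  S1 to Assembly3: 10 × €3 = €30
  S2 to Assembly2: 35 × €2 = €70
  S2 to Assembly3: 15 × €2 = €30
  S3 to Assembly1: 25 × €11 = €275
  S3 to Assembly3: 80 × €12 = €960
Total cost = €1365.
So S3→Assembly3 carries 80 batches.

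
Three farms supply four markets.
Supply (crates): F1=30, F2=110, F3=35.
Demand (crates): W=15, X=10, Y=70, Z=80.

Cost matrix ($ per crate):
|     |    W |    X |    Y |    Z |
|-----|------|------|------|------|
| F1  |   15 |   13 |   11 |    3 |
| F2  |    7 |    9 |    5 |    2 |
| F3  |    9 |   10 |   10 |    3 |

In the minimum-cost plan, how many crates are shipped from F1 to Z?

The minimum-cost plan:
  F1–Z: 30 crates
  F2–W: 15 crates
  F2–X: 10 crates
  F2–Y: 70 crates
  F2–Z: 15 crates
  F3–Z: 35 crates
Total cost = $770.
So F1→Z carries 30 crates.

30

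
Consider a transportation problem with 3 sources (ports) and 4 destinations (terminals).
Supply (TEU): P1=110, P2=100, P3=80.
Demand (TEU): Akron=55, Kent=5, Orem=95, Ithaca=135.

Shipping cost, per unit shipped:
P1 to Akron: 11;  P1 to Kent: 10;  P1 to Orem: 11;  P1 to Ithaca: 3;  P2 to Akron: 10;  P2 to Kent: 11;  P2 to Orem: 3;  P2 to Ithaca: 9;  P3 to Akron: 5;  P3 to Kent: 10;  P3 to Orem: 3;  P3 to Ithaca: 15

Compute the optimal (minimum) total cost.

An optimal shipping plan:
  P1 to Ithaca: 110 × 3 = 330
  P2 to Orem: 75 × 3 = 225
  P2 to Ithaca: 25 × 9 = 225
  P3 to Akron: 55 × 5 = 275
  P3 to Kent: 5 × 10 = 50
  P3 to Orem: 20 × 3 = 60
Total = 330 + 225 + 225 + 275 + 50 + 60 = 1165.
(Supply check: P1 ships 110; P2 ships 100; P3 ships 80.)

1165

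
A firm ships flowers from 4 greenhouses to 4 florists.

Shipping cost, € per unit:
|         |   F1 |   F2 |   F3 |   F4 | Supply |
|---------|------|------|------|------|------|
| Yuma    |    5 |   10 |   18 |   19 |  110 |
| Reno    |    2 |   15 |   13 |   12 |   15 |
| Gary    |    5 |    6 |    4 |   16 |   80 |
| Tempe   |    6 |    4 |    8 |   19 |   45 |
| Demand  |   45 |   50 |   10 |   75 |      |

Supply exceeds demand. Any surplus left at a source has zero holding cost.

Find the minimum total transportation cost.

1615

Optimal allocation:
  Yuma→F1: 45 × €5 = €225
  Reno→F4: 15 × €12 = €180
  Gary→F2: 5 × €6 = €30
  Gary→F3: 10 × €4 = €40
  Gary→F4: 60 × €16 = €960
  Tempe→F2: 45 × €4 = €180
Total = 225 + 180 + 30 + 40 + 960 + 180 = €1615.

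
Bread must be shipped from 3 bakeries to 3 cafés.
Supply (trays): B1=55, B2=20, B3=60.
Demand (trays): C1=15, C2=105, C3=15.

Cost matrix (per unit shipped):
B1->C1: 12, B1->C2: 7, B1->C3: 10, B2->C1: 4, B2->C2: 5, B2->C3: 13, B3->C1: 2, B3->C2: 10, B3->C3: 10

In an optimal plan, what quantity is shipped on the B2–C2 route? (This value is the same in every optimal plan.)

Optimal shipments:
  B1 to C2: 55 × 7 = 385
  B2 to C2: 20 × 5 = 100
  B3 to C1: 15 × 2 = 30
  B3 to C2: 30 × 10 = 300
  B3 to C3: 15 × 10 = 150
Total cost = 965.
So B2→C2 carries 20 trays.

20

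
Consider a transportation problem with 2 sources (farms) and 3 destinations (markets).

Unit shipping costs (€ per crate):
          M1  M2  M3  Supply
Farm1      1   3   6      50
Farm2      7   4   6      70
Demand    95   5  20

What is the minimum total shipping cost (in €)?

505

One minimum-cost allocation:
  Farm1->M1: 50 × €1 = €50
  Farm2->M1: 45 × €7 = €315
  Farm2->M2: 5 × €4 = €20
  Farm2->M3: 20 × €6 = €120
Total = 50 + 315 + 20 + 120 = €505.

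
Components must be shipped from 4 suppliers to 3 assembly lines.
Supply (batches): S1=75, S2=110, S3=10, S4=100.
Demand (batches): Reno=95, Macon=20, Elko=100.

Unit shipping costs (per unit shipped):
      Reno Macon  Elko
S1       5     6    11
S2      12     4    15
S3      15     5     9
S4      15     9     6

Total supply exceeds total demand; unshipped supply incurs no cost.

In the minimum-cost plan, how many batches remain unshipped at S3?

10

Minimum-cost shipments:
  S1→Reno: 75 batches
  S2→Reno: 20 batches
  S2→Macon: 20 batches
  S4→Elko: 100 batches
Total cost = 1295.
S3 ships 0 of its 10, leaving 10.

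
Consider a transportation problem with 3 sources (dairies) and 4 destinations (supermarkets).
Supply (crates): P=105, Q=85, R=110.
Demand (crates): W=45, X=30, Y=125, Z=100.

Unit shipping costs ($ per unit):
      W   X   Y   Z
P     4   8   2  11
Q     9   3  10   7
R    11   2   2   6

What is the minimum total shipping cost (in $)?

One minimum-cost allocation:
  P→W: 45 × $4 = $180
  P→Y: 60 × $2 = $120
  Q→Z: 85 × $7 = $595
  R→X: 30 × $2 = $60
  R→Y: 65 × $2 = $130
  R→Z: 15 × $6 = $90
Total = 180 + 120 + 595 + 60 + 130 + 90 = $1175.

1175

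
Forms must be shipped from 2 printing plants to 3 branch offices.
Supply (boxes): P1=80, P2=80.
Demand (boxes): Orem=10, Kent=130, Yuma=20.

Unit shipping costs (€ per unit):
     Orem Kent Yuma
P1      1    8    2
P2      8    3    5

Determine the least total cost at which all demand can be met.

A cheapest plan:
  P1 to Orem: 10 × €1 = €10
  P1 to Kent: 50 × €8 = €400
  P1 to Yuma: 20 × €2 = €40
  P2 to Kent: 80 × €3 = €240
Total = 10 + 400 + 40 + 240 = €690.
(Supply check: P1 ships 80; P2 ships 80.)

690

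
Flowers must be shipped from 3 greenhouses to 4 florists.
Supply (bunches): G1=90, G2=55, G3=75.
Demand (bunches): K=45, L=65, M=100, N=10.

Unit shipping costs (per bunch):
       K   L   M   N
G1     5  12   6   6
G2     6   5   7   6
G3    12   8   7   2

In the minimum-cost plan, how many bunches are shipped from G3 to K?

0

Optimal shipments:
  G1–K: 45 × 5 = 225
  G1–M: 45 × 6 = 270
  G2–L: 55 × 5 = 275
  G3–L: 10 × 8 = 80
  G3–M: 55 × 7 = 385
  G3–N: 10 × 2 = 20
Total cost = 1255.
The route G3→K is not used.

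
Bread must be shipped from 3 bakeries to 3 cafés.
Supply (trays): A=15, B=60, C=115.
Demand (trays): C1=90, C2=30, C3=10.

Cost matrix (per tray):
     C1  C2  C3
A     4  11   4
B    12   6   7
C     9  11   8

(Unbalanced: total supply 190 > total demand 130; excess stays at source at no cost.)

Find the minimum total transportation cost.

A cheapest plan:
  A to C1: 15 × 4 = 60
  B to C2: 30 × 6 = 180
  B to C3: 10 × 7 = 70
  C to C1: 75 × 9 = 675
Total = 60 + 180 + 70 + 675 = 985.

985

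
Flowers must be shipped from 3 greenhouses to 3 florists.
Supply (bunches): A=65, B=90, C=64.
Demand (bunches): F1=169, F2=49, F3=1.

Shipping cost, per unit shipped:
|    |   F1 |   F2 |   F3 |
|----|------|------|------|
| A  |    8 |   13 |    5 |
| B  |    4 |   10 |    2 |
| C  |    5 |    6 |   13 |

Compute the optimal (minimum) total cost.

1246

One minimum-cost allocation:
  A->F1: 64 bunches
  A->F3: 1 bunches
  B->F1: 90 bunches
  C->F1: 15 bunches
  C->F2: 49 bunches
Total cost = 1246.
(Supply check: A ships 65; B ships 90; C ships 64.)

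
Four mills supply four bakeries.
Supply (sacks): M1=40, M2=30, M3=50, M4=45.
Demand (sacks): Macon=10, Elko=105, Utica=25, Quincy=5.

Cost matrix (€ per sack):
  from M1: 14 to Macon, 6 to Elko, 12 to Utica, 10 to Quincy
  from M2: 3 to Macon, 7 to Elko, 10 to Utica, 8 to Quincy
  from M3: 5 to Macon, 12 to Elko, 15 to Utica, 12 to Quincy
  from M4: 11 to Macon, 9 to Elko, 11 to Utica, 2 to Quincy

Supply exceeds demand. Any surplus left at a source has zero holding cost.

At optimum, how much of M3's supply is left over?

20

An optimal plan:
  M1→Elko: 40 × €6 = €240
  M2→Elko: 30 × €7 = €210
  M3→Macon: 10 × €5 = €50
  M3→Elko: 20 × €12 = €240
  M4→Elko: 15 × €9 = €135
  M4→Utica: 25 × €11 = €275
  M4→Quincy: 5 × €2 = €10
Total cost = €1160.
M3 ships 30 of its 50, leaving 20.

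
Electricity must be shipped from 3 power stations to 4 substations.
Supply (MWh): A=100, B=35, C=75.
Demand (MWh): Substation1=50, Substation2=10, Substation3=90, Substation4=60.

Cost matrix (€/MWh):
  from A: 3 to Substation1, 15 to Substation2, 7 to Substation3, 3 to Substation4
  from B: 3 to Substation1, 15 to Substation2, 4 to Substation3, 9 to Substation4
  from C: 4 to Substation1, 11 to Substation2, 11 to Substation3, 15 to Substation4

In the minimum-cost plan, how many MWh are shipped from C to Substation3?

Solving gives:
  A to Substation3: 40 × €7 = €280
  A to Substation4: 60 × €3 = €180
  B to Substation3: 35 × €4 = €140
  C to Substation1: 50 × €4 = €200
  C to Substation2: 10 × €11 = €110
  C to Substation3: 15 × €11 = €165
Total cost = €1075.
So C→Substation3 carries 15 MWh.

15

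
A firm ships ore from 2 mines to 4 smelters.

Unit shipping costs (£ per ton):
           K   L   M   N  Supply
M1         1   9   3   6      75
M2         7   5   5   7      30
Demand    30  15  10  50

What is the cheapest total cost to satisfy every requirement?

A cheapest plan:
  M1–K: 30 × £1 = £30
  M1–M: 10 × £3 = £30
  M1–N: 35 × £6 = £210
  M2–L: 15 × £5 = £75
  M2–N: 15 × £7 = £105
Total = 30 + 30 + 210 + 75 + 105 = £450.

450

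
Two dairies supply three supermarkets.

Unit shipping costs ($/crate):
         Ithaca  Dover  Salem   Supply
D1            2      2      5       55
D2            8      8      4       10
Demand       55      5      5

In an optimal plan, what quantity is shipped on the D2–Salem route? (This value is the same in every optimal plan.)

5

Solving gives:
  D1→Ithaca: 50 × $2 = $100
  D1→Dover: 5 × $2 = $10
  D2→Ithaca: 5 × $8 = $40
  D2→Salem: 5 × $4 = $20
Total cost = $170.
So D2→Salem carries 5 crates.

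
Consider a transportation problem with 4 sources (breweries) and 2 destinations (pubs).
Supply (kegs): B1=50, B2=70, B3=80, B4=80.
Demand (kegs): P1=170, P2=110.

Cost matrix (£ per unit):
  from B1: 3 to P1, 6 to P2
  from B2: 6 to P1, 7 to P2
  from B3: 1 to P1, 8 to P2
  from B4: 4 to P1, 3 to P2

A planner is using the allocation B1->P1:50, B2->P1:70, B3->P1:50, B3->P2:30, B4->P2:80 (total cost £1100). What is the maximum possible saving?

Current plan cost = 50·3 + 70·6 + 50·1 + 30·8 + 80·3 = £1100.
Optimal plan:
  B1->P1: 50 × £3 = £150
  B2->P1: 40 × £6 = £240
  B2->P2: 30 × £7 = £210
  B3->P1: 80 × £1 = £80
  B4->P2: 80 × £3 = £240
Optimal cost = £920.
Saving = 1100 − 920 = £180.

180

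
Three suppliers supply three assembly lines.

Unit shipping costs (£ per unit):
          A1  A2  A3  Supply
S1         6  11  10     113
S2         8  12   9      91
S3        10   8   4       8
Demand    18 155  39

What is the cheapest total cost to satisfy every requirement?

Optimal allocation:
  S1 to A1: 18 × £6 = £108
  S1 to A2: 95 × £11 = £1045
  S2 to A2: 60 × £12 = £720
  S2 to A3: 31 × £9 = £279
  S3 to A3: 8 × £4 = £32
Total = 108 + 1045 + 720 + 279 + 32 = £2184.

2184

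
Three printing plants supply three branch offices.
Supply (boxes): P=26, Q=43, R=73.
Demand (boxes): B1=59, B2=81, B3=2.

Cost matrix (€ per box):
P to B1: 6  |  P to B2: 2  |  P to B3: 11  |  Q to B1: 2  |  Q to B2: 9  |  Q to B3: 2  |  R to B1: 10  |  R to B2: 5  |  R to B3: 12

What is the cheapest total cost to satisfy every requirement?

One minimum-cost allocation:
  P->B1: 18 × €6 = €108
  P->B2: 8 × €2 = €16
  Q->B1: 41 × €2 = €82
  Q->B3: 2 × €2 = €4
  R->B2: 73 × €5 = €365
Total = 108 + 16 + 82 + 4 + 365 = €575.

575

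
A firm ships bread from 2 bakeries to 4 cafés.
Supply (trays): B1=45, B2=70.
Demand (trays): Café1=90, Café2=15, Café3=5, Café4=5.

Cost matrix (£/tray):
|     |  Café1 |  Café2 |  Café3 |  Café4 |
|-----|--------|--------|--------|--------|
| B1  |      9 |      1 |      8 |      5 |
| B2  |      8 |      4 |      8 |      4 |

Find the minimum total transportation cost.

Optimal allocation:
  B1->Café1: 20 × £9 = £180
  B1->Café2: 15 × £1 = £15
  B1->Café3: 5 × £8 = £40
  B1->Café4: 5 × £5 = £25
  B2->Café1: 70 × £8 = £560
Total = 180 + 15 + 40 + 25 + 560 = £820.

820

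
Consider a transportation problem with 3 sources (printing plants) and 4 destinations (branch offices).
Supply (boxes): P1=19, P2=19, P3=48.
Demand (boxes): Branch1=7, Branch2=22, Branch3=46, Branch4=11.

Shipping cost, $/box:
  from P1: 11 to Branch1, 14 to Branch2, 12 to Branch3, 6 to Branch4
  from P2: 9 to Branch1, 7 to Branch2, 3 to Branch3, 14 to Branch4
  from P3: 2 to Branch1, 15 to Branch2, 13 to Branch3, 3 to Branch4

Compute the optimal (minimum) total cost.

766

An optimal shipping plan:
  P1→Branch2: 19 × $14 = $266
  P2→Branch3: 19 × $3 = $57
  P3→Branch1: 7 × $2 = $14
  P3→Branch2: 3 × $15 = $45
  P3→Branch3: 27 × $13 = $351
  P3→Branch4: 11 × $3 = $33
Total = 266 + 57 + 14 + 45 + 351 + 33 = $766.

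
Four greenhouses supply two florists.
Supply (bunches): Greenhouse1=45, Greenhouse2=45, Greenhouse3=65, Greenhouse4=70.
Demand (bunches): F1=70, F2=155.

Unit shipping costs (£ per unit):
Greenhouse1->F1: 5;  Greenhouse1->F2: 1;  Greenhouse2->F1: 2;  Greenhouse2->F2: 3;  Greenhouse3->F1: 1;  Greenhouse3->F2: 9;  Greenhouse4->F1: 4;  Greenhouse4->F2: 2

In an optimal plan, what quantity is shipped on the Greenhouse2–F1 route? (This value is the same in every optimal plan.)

5

The minimum-cost plan:
  Greenhouse1→F2: 45 × £1 = £45
  Greenhouse2→F1: 5 × £2 = £10
  Greenhouse2→F2: 40 × £3 = £120
  Greenhouse3→F1: 65 × £1 = £65
  Greenhouse4→F2: 70 × £2 = £140
Total cost = £380.
So Greenhouse2→F1 carries 5 bunches.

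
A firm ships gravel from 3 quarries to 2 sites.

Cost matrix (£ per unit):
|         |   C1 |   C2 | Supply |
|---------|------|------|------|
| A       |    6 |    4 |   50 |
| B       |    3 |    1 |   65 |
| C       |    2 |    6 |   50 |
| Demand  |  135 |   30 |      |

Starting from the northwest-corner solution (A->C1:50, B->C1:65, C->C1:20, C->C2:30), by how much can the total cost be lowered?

180

Current plan cost = 50·6 + 65·3 + 20·2 + 30·6 = £715.
Optimal plan:
  A to C1: 20 truckloads
  A to C2: 30 truckloads
  B to C1: 65 truckloads
  C to C1: 50 truckloads
Optimal cost = £535.
Saving = 715 − 535 = £180.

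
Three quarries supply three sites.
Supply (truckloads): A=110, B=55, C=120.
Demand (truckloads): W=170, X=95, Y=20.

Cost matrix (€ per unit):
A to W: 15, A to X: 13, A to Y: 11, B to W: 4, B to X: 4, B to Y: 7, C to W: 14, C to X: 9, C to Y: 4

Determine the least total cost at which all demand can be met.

Optimal allocation:
  A->W: 110 × €15 = €1650
  B->W: 55 × €4 = €220
  C->W: 5 × €14 = €70
  C->X: 95 × €9 = €855
  C->Y: 20 × €4 = €80
Total = 1650 + 220 + 70 + 855 + 80 = €2875.

2875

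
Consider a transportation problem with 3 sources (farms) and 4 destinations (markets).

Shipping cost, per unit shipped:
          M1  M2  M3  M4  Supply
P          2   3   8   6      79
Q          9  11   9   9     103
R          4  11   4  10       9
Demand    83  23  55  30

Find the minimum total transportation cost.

An optimal shipping plan:
  P→M1: 56 × 2 = 112
  P→M2: 23 × 3 = 69
  Q→M1: 27 × 9 = 243
  Q→M3: 46 × 9 = 414
  Q→M4: 30 × 9 = 270
  R→M3: 9 × 4 = 36
Total = 112 + 69 + 243 + 414 + 270 + 36 = 1144.
(Supply check: P ships 79; Q ships 103; R ships 9.)

1144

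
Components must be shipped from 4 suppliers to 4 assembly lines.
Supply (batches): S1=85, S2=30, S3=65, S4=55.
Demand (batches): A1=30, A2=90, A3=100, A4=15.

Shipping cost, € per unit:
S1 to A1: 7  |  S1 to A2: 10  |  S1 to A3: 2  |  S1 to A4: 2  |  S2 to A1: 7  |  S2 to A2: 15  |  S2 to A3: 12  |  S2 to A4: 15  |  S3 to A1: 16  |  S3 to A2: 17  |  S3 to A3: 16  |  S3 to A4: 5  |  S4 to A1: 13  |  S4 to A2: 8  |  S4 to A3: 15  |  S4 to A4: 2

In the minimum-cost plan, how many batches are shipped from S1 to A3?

Optimal shipments:
  S1–A3: 85 × €2 = €170
  S2–A1: 30 × €7 = €210
  S3–A2: 35 × €17 = €595
  S3–A3: 15 × €16 = €240
  S3–A4: 15 × €5 = €75
  S4–A2: 55 × €8 = €440
Total cost = €1730.
So S1→A3 carries 85 batches.

85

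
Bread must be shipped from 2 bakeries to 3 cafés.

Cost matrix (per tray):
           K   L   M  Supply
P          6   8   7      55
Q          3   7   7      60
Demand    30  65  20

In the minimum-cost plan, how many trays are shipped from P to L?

The minimum-cost plan:
  P->L: 35 × 8 = 280
  P->M: 20 × 7 = 140
  Q->K: 30 × 3 = 90
  Q->L: 30 × 7 = 210
Total cost = 720.
So P→L carries 35 trays.

35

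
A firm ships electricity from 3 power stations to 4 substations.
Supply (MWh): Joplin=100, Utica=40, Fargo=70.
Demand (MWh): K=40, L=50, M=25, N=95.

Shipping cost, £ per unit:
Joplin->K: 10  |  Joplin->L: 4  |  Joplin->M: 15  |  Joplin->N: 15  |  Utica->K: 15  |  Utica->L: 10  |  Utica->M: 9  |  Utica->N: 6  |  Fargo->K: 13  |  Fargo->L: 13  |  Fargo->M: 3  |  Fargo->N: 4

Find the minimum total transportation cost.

1245

One minimum-cost allocation:
  Joplin→K: 40 × £10 = £400
  Joplin→L: 50 × £4 = £200
  Joplin→N: 10 × £15 = £150
  Utica→N: 40 × £6 = £240
  Fargo→M: 25 × £3 = £75
  Fargo→N: 45 × £4 = £180
Total = 400 + 200 + 150 + 240 + 75 + 180 = £1245.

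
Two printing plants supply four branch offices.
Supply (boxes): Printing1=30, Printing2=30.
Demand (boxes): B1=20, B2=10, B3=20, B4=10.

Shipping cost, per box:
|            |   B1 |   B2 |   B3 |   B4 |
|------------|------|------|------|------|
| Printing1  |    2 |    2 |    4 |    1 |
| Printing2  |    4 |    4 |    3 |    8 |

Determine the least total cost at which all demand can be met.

150

Optimal allocation:
  Printing1–B1: 20 × 2 = 40
  Printing1–B4: 10 × 1 = 10
  Printing2–B2: 10 × 4 = 40
  Printing2–B3: 20 × 3 = 60
Total = 40 + 10 + 40 + 60 = 150.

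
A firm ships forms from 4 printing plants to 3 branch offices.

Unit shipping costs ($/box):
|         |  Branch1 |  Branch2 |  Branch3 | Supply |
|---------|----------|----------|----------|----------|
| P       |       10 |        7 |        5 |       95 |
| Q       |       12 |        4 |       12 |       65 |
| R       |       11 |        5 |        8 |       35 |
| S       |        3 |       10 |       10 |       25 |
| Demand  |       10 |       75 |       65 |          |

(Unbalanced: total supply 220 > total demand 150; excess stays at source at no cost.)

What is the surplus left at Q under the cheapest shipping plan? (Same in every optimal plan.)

0

An optimal plan:
  P->Branch3: 65 × $5 = $325
  Q->Branch2: 65 × $4 = $260
  R->Branch2: 10 × $5 = $50
  S->Branch1: 10 × $3 = $30
Total cost = $665.
Q ships 65 of its 65, leaving 0.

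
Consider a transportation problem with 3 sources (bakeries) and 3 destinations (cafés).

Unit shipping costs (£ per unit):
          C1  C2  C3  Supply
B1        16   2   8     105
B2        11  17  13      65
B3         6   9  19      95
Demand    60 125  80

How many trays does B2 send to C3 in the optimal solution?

65

The minimum-cost plan:
  B1–C2: 90 × £2 = £180
  B1–C3: 15 × £8 = £120
  B2–C3: 65 × £13 = £845
  B3–C1: 60 × £6 = £360
  B3–C2: 35 × £9 = £315
Total cost = £1820.
So B2→C3 carries 65 trays.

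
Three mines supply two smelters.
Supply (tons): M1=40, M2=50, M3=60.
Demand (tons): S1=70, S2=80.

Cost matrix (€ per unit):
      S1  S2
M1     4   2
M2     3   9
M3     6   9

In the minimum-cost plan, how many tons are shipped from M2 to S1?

50

Solving gives:
  M1→S2: 40 tons
  M2→S1: 50 tons
  M3→S1: 20 tons
  M3→S2: 40 tons
Total cost = €710.
So M2→S1 carries 50 tons.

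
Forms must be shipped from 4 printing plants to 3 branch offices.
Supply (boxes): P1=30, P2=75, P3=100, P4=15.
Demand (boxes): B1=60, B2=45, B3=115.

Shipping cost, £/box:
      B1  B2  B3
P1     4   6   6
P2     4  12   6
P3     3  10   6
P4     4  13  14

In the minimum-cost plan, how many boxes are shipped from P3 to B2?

Optimal shipments:
  P1 to B2: 30 × £6 = £180
  P2 to B3: 75 × £6 = £450
  P3 to B1: 45 × £3 = £135
  P3 to B2: 15 × £10 = £150
  P3 to B3: 40 × £6 = £240
  P4 to B1: 15 × £4 = £60
Total cost = £1215.
So P3→B2 carries 15 boxes.

15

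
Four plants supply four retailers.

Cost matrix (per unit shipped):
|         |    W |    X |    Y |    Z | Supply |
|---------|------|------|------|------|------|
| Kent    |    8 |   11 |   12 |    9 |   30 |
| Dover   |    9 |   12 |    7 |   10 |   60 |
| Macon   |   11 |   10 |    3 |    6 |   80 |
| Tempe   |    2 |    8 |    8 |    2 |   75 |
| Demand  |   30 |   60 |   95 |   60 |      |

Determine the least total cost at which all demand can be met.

1320

An optimal shipping plan:
  Kent to X: 30 × 11 = 330
  Dover to W: 15 × 9 = 135
  Dover to X: 30 × 12 = 360
  Dover to Y: 15 × 7 = 105
  Macon to Y: 80 × 3 = 240
  Tempe to W: 15 × 2 = 30
  Tempe to Z: 60 × 2 = 120
Total = 330 + 135 + 360 + 105 + 240 + 30 + 120 = 1320.
(Supply check: Kent ships 30; Dover ships 60; Macon ships 80; Tempe ships 75.)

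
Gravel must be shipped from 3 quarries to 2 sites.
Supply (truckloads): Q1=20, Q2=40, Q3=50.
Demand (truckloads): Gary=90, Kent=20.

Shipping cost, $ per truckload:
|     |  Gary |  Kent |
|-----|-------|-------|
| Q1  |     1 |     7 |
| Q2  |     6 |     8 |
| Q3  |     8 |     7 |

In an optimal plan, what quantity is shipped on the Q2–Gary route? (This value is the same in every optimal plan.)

Solving gives:
  Q1->Gary: 20 × $1 = $20
  Q2->Gary: 40 × $6 = $240
  Q3->Gary: 30 × $8 = $240
  Q3->Kent: 20 × $7 = $140
Total cost = $640.
So Q2→Gary carries 40 truckloads.

40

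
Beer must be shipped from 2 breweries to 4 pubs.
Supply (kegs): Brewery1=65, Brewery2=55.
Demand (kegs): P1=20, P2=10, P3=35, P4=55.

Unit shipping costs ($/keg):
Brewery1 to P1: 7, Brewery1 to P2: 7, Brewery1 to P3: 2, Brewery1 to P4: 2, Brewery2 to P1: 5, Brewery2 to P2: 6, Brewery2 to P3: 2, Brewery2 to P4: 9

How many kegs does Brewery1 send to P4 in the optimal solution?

Optimal shipments:
  Brewery1–P3: 10 kegs
  Brewery1–P4: 55 kegs
  Brewery2–P1: 20 kegs
  Brewery2–P2: 10 kegs
  Brewery2–P3: 25 kegs
Total cost = $340.
So Brewery1→P4 carries 55 kegs.

55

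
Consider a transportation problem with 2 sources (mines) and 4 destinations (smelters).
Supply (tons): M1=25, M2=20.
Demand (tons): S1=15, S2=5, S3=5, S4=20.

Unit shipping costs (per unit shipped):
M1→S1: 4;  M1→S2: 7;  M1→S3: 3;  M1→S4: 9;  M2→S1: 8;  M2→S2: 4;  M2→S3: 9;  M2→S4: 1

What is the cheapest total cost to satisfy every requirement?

130

An optimal shipping plan:
  M1→S1: 15 × 4 = 60
  M1→S2: 5 × 7 = 35
  M1→S3: 5 × 3 = 15
  M2→S4: 20 × 1 = 20
Total = 60 + 35 + 15 + 20 = 130.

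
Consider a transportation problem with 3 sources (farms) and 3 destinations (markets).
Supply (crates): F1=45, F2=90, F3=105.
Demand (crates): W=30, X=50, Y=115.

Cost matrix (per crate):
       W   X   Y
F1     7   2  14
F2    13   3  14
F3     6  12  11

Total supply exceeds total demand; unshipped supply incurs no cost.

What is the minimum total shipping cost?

1640

An optimal shipping plan:
  F1→W: 30 crates
  F1→X: 15 crates
  F2→X: 35 crates
  F2→Y: 10 crates
  F3→Y: 105 crates
Total cost = 1640.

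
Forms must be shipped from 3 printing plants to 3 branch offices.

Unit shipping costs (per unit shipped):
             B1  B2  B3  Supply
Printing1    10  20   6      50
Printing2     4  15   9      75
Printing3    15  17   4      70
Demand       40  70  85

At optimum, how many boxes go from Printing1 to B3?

50

The minimum-cost plan:
  Printing1->B3: 50 × 6 = 300
  Printing2->B1: 40 × 4 = 160
  Printing2->B2: 35 × 15 = 525
  Printing3->B2: 35 × 17 = 595
  Printing3->B3: 35 × 4 = 140
Total cost = 1720.
So Printing1→B3 carries 50 boxes.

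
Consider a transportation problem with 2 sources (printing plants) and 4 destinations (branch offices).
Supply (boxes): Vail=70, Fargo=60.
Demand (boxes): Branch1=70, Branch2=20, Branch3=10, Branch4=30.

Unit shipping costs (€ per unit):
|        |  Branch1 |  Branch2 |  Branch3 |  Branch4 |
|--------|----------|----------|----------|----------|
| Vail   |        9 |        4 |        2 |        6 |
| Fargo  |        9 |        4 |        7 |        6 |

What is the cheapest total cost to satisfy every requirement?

910

A cheapest plan:
  Vail to Branch1: 10 × €9 = €90
  Vail to Branch2: 20 × €4 = €80
  Vail to Branch3: 10 × €2 = €20
  Vail to Branch4: 30 × €6 = €180
  Fargo to Branch1: 60 × €9 = €540
Total = 90 + 80 + 20 + 180 + 540 = €910.
(Supply check: Vail ships 70; Fargo ships 60.)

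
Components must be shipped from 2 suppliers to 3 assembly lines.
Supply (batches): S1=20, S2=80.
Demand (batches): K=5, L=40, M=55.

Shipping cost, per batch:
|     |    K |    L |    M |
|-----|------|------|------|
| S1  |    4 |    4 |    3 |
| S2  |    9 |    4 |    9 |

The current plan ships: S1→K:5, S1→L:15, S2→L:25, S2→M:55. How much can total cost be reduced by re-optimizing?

Current plan cost = 5·4 + 15·4 + 25·4 + 55·9 = 675.
Optimal plan:
  S1–M: 20 × 3 = 60
  S2–K: 5 × 9 = 45
  S2–L: 40 × 4 = 160
  S2–M: 35 × 9 = 315
Optimal cost = 580.
Saving = 675 − 580 = 95.

95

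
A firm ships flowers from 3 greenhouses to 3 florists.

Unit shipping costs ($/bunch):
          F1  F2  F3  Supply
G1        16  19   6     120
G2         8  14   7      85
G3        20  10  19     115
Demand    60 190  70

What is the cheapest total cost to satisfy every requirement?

A cheapest plan:
  G1->F2: 50 × $19 = $950
  G1->F3: 70 × $6 = $420
  G2->F1: 60 × $8 = $480
  G2->F2: 25 × $14 = $350
  G3->F2: 115 × $10 = $1150
Total = 950 + 420 + 480 + 350 + 1150 = $3350.

3350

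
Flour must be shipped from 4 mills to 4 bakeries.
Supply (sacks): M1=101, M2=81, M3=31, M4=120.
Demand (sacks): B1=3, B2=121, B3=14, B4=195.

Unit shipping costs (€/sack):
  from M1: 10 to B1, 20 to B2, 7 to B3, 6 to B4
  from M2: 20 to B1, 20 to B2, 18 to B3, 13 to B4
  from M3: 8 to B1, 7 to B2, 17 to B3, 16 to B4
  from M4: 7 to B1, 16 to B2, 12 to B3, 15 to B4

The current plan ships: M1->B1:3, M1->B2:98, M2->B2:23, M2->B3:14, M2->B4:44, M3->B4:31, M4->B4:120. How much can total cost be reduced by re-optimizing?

Current plan cost = 3·10 + 98·20 + 23·20 + 14·18 + 44·13 + 31·16 + 120·15 = €5570.
Optimal plan:
  M1–B4: 101 × €6 = €606
  M2–B4: 81 × €13 = €1053
  M3–B2: 31 × €7 = €217
  M4–B1: 3 × €7 = €21
  M4–B2: 90 × €16 = €1440
  M4–B3: 14 × €12 = €168
  M4–B4: 13 × €15 = €195
Optimal cost = €3700.
Saving = 5570 − 3700 = €1870.

1870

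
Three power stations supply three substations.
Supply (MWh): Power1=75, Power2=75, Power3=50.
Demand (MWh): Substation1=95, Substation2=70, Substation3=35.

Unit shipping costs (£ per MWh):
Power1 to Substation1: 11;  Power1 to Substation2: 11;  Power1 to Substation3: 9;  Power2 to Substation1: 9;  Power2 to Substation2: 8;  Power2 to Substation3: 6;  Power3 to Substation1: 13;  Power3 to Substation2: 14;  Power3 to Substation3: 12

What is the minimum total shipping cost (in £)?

2005

A cheapest plan:
  Power1–Substation1: 45 × £11 = £495
  Power1–Substation2: 30 × £11 = £330
  Power2–Substation2: 40 × £8 = £320
  Power2–Substation3: 35 × £6 = £210
  Power3–Substation1: 50 × £13 = £650
Total = 495 + 330 + 320 + 210 + 650 = £2005.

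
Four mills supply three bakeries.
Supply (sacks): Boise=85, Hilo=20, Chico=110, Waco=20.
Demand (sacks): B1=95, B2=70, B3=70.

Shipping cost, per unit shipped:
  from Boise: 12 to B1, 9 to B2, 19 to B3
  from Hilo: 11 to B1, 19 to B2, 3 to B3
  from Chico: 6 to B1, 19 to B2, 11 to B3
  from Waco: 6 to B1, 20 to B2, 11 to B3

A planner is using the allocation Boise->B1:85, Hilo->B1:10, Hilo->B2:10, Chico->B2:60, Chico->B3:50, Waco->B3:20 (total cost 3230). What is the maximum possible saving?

Current plan cost = 85·12 + 10·11 + 10·19 + 60·19 + 50·11 + 20·11 = 3230.
Optimal plan:
  Boise–B1: 15 × 12 = 180
  Boise–B2: 70 × 9 = 630
  Hilo–B3: 20 × 3 = 60
  Chico–B1: 80 × 6 = 480
  Chico–B3: 30 × 11 = 330
  Waco–B3: 20 × 11 = 220
Optimal cost = 1900.
Saving = 3230 − 1900 = 1330.

1330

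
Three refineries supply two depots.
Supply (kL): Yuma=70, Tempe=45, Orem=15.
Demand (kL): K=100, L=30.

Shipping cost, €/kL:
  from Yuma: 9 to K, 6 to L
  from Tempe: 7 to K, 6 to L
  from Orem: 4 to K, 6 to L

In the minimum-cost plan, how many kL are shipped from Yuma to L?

Solving gives:
  Yuma→K: 40 × €9 = €360
  Yuma→L: 30 × €6 = €180
  Tempe→K: 45 × €7 = €315
  Orem→K: 15 × €4 = €60
Total cost = €915.
So Yuma→L carries 30 kL.

30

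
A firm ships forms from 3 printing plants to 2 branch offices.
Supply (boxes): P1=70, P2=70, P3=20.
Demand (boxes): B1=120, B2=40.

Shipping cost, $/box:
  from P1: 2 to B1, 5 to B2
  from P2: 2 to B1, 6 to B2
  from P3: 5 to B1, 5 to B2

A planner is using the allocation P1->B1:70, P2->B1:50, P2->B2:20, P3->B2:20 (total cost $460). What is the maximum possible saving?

20

Current plan cost = 70·2 + 50·2 + 20·6 + 20·5 = $460.
Optimal plan:
  P1->B1: 50 × $2 = $100
  P1->B2: 20 × $5 = $100
  P2->B1: 70 × $2 = $140
  P3->B2: 20 × $5 = $100
Optimal cost = $440.
Saving = 460 − 440 = $20.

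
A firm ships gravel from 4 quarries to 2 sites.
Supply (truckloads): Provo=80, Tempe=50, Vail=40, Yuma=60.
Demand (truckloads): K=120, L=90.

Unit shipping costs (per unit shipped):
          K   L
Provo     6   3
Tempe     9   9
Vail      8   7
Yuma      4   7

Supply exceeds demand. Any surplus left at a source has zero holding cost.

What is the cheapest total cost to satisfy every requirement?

An optimal shipping plan:
  Provo->L: 80 × 3 = 240
  Tempe->K: 30 × 9 = 270
  Vail->K: 30 × 8 = 240
  Vail->L: 10 × 7 = 70
  Yuma->K: 60 × 4 = 240
Total = 240 + 270 + 240 + 70 + 240 = 1060.

1060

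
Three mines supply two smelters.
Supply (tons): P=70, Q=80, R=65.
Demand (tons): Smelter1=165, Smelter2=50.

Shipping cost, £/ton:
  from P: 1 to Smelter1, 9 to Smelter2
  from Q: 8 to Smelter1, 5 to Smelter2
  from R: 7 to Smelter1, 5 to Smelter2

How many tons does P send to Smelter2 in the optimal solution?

Solving gives:
  P–Smelter1: 70 × £1 = £70
  Q–Smelter1: 30 × £8 = £240
  Q–Smelter2: 50 × £5 = £250
  R–Smelter1: 65 × £7 = £455
Total cost = £1015.
The route P→Smelter2 is not used.

0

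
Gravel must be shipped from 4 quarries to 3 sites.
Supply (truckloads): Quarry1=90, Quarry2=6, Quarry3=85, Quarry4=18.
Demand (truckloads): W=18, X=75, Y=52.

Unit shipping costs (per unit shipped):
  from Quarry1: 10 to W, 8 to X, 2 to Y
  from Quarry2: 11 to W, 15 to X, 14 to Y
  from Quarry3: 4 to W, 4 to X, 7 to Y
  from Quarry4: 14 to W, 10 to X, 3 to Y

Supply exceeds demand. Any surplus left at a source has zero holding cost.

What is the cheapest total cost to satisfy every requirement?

Optimal allocation:
  Quarry1 to X: 8 × 8 = 64
  Quarry1 to Y: 52 × 2 = 104
  Quarry3 to W: 18 × 4 = 72
  Quarry3 to X: 67 × 4 = 268
Total = 64 + 104 + 72 + 268 = 508.

508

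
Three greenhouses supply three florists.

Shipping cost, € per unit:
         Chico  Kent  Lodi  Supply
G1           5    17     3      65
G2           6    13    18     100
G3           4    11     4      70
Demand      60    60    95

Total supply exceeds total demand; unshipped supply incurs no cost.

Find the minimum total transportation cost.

Optimal allocation:
  G1->Lodi: 65 bunches
  G2->Chico: 20 bunches
  G2->Kent: 60 bunches
  G3->Chico: 40 bunches
  G3->Lodi: 30 bunches
Total cost = €1375.

1375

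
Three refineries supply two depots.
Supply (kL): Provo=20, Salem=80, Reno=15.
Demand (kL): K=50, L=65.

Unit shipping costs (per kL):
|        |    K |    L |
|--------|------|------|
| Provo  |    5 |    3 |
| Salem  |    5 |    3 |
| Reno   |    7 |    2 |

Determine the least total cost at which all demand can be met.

An optimal shipping plan:
  Provo to K: 20 × 5 = 100
  Salem to K: 30 × 5 = 150
  Salem to L: 50 × 3 = 150
  Reno to L: 15 × 2 = 30
Total = 100 + 150 + 150 + 30 = 430.

430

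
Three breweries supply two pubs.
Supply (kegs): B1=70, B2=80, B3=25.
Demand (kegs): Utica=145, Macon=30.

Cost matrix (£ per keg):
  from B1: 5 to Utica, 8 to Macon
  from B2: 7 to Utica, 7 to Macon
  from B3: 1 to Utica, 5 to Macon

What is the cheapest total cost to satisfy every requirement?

A cheapest plan:
  B1→Utica: 70 × £5 = £350
  B2→Utica: 50 × £7 = £350
  B2→Macon: 30 × £7 = £210
  B3→Utica: 25 × £1 = £25
Total = 350 + 350 + 210 + 25 = £935.

935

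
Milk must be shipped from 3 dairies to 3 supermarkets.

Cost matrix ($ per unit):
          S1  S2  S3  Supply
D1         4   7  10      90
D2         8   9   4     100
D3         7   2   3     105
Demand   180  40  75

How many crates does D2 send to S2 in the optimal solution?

The minimum-cost plan:
  D1 to S1: 90 × $4 = $360
  D2 to S1: 90 × $8 = $720
  D2 to S3: 10 × $4 = $40
  D3 to S2: 40 × $2 = $80
  D3 to S3: 65 × $3 = $195
Total cost = $1395.
The route D2→S2 is not used.

0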